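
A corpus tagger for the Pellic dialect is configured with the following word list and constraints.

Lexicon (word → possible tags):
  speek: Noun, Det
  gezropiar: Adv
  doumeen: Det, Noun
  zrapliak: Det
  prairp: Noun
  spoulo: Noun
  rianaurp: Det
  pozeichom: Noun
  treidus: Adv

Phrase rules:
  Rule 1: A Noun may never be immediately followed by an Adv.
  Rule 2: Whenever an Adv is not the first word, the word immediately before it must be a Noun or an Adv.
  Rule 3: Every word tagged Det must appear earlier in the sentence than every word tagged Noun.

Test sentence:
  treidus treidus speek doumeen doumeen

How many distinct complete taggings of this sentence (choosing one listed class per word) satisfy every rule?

Candidates per position — 1:treidus {Adv}; 2:treidus {Adv}; 3:speek {Noun,Det}; 4:doumeen {Det,Noun}; 5:doumeen {Det,Noun}.
There are 8 candidate sequences in total.
The sequences that satisfy every rule: Adv Adv Noun Noun Noun; Adv Adv Det Det Det; Adv Adv Det Det Noun; Adv Adv Det Noun Noun.
Count = 4.

4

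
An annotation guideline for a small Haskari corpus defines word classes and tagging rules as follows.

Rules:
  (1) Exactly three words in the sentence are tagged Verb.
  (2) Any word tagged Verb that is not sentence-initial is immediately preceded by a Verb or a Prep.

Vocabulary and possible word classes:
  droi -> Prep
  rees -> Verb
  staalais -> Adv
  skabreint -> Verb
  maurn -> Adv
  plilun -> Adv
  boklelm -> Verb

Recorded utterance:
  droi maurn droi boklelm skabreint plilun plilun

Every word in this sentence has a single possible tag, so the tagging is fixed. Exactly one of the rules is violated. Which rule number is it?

Fixed tagging: Prep Adv Prep Verb Verb Adv Adv.
Checking each rule: R1 fail, R2 pass.
Only rule 1 fails.

1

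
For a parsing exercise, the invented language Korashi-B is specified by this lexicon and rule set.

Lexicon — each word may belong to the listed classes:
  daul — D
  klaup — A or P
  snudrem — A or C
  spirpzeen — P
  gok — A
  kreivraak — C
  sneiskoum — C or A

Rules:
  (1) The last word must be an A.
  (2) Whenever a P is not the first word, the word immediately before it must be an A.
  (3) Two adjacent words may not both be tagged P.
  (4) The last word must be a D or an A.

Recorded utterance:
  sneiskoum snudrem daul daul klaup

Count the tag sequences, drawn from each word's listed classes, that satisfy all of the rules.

Candidates per position — 1:sneiskoum {C,A}; 2:snudrem {A,C}; 3:daul {D}; 4:daul {D}; 5:klaup {A,P}.
There are 8 candidate sequences in total.
The sequences that satisfy every rule: C A D D A; C C D D A; A A D D A; A C D D A.
Count = 4.

4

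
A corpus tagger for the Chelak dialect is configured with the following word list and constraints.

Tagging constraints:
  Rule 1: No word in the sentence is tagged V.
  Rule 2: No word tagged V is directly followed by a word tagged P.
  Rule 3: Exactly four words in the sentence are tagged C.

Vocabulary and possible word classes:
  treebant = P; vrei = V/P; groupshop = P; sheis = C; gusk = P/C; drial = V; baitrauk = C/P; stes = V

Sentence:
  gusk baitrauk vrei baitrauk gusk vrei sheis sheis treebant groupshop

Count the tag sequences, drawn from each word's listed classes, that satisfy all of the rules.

6

Candidates per position — 1:gusk {P,C}; 2:baitrauk {C,P}; 3:vrei {V,P}; 4:baitrauk {C,P}; 5:gusk {P,C}; 6:vrei {V,P}; 7:sheis {C}; 8:sheis {C}; 9:treebant {P}; 10:groupshop {P}.
There are 64 candidate sequences in total.
Checking each against the rules leaves 6 sequences.
Count = 6.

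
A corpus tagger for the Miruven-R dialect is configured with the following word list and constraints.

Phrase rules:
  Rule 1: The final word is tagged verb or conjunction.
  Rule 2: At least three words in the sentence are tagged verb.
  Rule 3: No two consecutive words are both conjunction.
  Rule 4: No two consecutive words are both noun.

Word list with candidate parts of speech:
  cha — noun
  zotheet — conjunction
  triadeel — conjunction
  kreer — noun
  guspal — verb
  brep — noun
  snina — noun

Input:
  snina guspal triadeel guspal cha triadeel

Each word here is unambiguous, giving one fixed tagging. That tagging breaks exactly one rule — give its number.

2

Fixed tagging: noun verb conjunction verb noun conjunction.
Checking each rule: R1 ✓, R2 ✗, R3 ✓, R4 ✓.
Only rule 2 fails.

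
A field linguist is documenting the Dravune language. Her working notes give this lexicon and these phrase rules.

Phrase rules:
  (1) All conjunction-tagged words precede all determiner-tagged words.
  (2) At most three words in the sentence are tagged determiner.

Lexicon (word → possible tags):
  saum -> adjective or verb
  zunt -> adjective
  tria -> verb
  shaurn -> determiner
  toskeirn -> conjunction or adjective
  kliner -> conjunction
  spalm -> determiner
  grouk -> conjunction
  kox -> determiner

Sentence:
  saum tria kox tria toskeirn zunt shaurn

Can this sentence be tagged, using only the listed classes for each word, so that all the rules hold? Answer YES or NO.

Candidates per position — 1:saum {adjective,verb}; 2:tria {verb}; 3:kox {determiner}; 4:tria {verb}; 5:toskeirn {conjunction,adjective}; 6:zunt {adjective}; 7:shaurn {determiner}.
One satisfying assignment: adjective verb determiner verb adjective adjective determiner.
Verifying each rule — rule 1 holds; rule 2 holds.

YES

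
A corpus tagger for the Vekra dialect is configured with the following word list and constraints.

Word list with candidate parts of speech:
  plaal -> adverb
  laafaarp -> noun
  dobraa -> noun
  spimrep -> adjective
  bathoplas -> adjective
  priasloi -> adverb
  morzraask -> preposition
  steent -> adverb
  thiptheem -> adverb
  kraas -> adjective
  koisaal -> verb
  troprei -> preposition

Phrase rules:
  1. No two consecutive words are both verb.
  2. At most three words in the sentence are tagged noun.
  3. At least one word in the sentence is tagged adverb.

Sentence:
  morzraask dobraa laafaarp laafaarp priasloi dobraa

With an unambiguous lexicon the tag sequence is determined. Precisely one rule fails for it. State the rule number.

2

Fixed tagging: preposition noun noun noun adverb noun.
Checking each rule: R1 ✓, R2 ✗, R3 ✓.
Only rule 2 fails.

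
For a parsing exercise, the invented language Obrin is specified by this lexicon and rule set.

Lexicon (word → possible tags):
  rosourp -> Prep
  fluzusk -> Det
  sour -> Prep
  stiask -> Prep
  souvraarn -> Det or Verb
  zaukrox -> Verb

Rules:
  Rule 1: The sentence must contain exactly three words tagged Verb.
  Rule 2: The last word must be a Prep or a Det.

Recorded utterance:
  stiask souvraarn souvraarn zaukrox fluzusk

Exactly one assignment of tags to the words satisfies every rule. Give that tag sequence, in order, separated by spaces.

Candidates per position — 1:stiask {Prep}; 2:souvraarn {Det,Verb}; 3:souvraarn {Det,Verb}; 4:zaukrox {Verb}; 5:fluzusk {Det}.
Word 2 cannot be Det — rule 1 would then fail for every completion. It is Verb.
Word 3 cannot be Det — rule 1 would then fail for every completion. It is Verb.
The unique satisfying tagging is: Prep Verb Verb Verb Det.
Checking: rule 1 ok; rule 2 ok.

Prep Verb Verb Verb Det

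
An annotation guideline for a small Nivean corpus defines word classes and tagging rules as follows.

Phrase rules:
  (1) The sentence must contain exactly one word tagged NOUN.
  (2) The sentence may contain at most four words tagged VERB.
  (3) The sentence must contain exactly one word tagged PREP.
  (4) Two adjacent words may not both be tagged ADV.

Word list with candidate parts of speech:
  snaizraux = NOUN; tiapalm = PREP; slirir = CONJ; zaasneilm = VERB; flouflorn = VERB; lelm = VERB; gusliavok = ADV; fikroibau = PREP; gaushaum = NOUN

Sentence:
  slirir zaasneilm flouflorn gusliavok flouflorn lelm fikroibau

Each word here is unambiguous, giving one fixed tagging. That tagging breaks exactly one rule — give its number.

Fixed tagging: CONJ VERB VERB ADV VERB VERB PREP.
Checking each rule: R1 fails, R2 ok, R3 ok, R4 ok.
Only rule 1 fails.

1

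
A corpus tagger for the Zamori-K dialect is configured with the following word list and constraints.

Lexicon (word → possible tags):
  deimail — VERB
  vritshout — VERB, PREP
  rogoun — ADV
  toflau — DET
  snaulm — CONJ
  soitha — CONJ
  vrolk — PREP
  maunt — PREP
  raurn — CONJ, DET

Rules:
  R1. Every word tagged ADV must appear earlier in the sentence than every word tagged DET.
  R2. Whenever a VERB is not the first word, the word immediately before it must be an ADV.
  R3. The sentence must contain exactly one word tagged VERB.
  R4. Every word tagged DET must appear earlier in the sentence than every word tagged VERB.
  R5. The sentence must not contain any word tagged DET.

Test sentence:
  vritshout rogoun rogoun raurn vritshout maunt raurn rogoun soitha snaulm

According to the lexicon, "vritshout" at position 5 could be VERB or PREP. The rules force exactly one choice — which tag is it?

PREP

Candidates per position — 1:vritshout {VERB,PREP}; 2:rogoun {ADV}; 3:rogoun {ADV}; 4:raurn {CONJ,DET}; 5:vritshout {VERB,PREP}; 6:maunt {PREP}; 7:raurn {CONJ,DET}; 8:rogoun {ADV}; 9:soitha {CONJ}; 10:snaulm {CONJ}.
Position 4: tagging it DET would leave rule 1 unsatisfiable, so it must be CONJ.
Position 5: tagging it VERB would leave rule 2 unsatisfiable, so it must be PREP.
Position 7: tagging it DET would leave rule 1 unsatisfiable, so it must be CONJ.
Position 1: tagging it PREP would leave rule 3 unsatisfiable, so it must be VERB.
So the tagging must be: VERB ADV ADV CONJ PREP PREP CONJ ADV CONJ CONJ.
Checking: rule 1 ok; rule 2 ok; rule 3 ok; rule 4 ok; rule 5 ok.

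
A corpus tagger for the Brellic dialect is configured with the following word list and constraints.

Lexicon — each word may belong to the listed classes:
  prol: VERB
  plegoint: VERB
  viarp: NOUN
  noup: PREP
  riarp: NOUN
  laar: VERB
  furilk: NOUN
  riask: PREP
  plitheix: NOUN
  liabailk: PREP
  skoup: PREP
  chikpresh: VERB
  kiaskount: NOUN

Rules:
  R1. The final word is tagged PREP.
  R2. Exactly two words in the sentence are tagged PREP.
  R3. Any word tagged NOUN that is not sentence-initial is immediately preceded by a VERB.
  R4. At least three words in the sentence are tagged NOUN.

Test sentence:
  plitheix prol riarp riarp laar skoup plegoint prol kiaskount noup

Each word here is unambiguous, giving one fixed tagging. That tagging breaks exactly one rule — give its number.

Fixed tagging: NOUN VERB NOUN NOUN VERB PREP VERB VERB NOUN PREP.
Rule check: R1 ✓, R2 ✓, R3 ✗, R4 ✓.
Only rule 3 fails.

3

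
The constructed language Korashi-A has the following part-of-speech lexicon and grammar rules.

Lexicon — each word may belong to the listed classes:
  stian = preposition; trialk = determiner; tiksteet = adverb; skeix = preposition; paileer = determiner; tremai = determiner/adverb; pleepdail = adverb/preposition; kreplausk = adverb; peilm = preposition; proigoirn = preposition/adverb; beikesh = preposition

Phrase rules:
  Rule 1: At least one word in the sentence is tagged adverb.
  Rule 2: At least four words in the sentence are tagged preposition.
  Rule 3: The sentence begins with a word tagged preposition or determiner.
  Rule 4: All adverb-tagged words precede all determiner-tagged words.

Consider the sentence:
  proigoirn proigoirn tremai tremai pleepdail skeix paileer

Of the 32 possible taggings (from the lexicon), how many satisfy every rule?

Candidates per position — 1:proigoirn {preposition,adverb}; 2:proigoirn {preposition,adverb}; 3:tremai {determiner,adverb}; 4:tremai {determiner,adverb}; 5:pleepdail {adverb,preposition}; 6:skeix {preposition}; 7:paileer {determiner}.
There are 32 candidate sequences in total.
The sequences that satisfy every rule: preposition preposition adverb determiner preposition preposition determiner; preposition preposition adverb adverb preposition preposition determiner.
Count = 2.

2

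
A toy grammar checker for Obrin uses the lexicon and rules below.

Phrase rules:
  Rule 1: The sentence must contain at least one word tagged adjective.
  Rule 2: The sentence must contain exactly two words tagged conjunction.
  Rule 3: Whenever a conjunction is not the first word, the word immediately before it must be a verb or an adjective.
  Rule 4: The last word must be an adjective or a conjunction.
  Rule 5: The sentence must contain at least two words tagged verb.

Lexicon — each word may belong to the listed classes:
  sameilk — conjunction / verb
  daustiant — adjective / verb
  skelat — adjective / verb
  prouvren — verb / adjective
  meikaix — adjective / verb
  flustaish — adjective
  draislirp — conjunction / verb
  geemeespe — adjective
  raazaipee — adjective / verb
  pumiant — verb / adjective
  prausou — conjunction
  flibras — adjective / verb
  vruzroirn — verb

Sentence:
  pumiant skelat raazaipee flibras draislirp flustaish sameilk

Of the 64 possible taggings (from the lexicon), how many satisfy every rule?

Candidates per position — 1:pumiant {verb,adjective}; 2:skelat {adjective,verb}; 3:raazaipee {adjective,verb}; 4:flibras {adjective,verb}; 5:draislirp {conjunction,verb}; 6:flustaish {adjective}; 7:sameilk {conjunction,verb}.
There are 64 candidate sequences in total.
Checking each against the rules leaves 11 sequences.
Count = 11.

11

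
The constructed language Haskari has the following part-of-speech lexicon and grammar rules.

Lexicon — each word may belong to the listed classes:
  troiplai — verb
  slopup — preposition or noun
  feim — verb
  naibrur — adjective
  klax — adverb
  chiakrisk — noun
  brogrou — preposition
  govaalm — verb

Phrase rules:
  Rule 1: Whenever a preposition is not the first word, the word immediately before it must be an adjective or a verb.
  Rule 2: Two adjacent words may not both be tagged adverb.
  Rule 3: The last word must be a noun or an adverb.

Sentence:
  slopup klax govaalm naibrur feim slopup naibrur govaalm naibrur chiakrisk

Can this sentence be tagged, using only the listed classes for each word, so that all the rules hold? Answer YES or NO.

Candidates per position — 1:slopup {preposition,noun}; 2:klax {adverb}; 3:govaalm {verb}; 4:naibrur {adjective}; 5:feim {verb}; 6:slopup {preposition,noun}; 7:naibrur {adjective}; 8:govaalm {verb}; 9:naibrur {adjective}; 10:chiakrisk {noun}.
One satisfying assignment: noun adverb verb adjective verb preposition adjective verb adjective noun.
Checking: rule 1 holds; rule 2 holds; rule 3 holds.

YES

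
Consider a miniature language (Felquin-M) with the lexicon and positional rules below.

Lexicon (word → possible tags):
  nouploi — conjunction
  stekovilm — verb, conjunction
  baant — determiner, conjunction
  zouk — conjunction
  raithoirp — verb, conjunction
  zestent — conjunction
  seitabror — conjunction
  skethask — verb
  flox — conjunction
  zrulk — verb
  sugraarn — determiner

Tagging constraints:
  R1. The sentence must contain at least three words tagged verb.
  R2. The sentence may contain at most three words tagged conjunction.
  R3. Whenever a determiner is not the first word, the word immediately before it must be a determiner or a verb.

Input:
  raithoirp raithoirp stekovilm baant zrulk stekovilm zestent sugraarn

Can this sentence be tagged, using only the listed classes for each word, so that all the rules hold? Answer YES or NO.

NO

Candidates per position — 1:raithoirp {verb,conjunction}; 2:raithoirp {verb,conjunction}; 3:stekovilm {verb,conjunction}; 4:baant {determiner,conjunction}; 5:zrulk {verb}; 6:stekovilm {verb,conjunction}; 7:zestent {conjunction}; 8:sugraarn {determiner}.
Rule 3 cannot be satisfied by any choice of tags from the lexicon.
So there is no consistent tagging.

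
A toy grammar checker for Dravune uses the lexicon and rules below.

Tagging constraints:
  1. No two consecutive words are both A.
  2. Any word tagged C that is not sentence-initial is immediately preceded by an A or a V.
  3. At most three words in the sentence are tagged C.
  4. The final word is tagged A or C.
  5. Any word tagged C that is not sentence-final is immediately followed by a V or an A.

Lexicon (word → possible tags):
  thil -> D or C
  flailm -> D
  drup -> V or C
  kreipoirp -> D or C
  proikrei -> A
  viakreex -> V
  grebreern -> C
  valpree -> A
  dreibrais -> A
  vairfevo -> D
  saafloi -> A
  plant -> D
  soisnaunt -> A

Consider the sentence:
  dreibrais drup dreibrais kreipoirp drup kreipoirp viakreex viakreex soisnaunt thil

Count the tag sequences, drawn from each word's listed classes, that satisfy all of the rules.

Candidates per position — 1:dreibrais {A}; 2:drup {V,C}; 3:dreibrais {A}; 4:kreipoirp {D,C}; 5:drup {V,C}; 6:kreipoirp {D,C}; 7:viakreex {V}; 8:viakreex {V}; 9:soisnaunt {A}; 10:thil {D,C}.
There are 32 candidate sequences in total.
Checking each against the rules leaves 7 sequences.
Count = 7.

7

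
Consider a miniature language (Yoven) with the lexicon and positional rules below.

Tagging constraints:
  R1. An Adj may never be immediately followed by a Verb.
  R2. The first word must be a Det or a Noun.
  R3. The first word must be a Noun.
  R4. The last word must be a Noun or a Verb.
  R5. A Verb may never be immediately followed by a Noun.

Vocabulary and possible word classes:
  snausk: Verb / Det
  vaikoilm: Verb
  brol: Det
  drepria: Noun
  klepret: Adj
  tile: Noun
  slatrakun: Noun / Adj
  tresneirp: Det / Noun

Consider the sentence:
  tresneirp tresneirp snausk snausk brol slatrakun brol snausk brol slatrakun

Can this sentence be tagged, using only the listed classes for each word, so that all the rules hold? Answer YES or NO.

Candidates per position — 1:tresneirp {Det,Noun}; 2:tresneirp {Det,Noun}; 3:snausk {Verb,Det}; 4:snausk {Verb,Det}; 5:brol {Det}; 6:slatrakun {Noun,Adj}; 7:brol {Det}; 8:snausk {Verb,Det}; 9:brol {Det}; 10:slatrakun {Noun,Adj}.
One satisfying assignment: Noun Det Det Det Det Adj Det Verb Det Noun.
Verifying each rule — rule 1 ✓; rule 2 ✓; rule 3 ✓; rule 4 ✓; rule 5 ✓.

YES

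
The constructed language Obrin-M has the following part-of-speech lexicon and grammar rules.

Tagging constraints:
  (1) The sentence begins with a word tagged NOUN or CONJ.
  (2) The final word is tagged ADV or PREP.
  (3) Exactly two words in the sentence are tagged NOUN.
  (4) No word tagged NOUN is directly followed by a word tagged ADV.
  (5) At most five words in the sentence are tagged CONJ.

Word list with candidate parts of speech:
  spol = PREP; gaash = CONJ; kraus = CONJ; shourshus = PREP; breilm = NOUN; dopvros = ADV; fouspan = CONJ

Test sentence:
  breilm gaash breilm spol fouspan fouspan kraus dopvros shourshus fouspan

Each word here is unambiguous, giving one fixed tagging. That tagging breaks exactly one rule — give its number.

2

Fixed tagging: NOUN CONJ NOUN PREP CONJ CONJ CONJ ADV PREP CONJ.
Checking each rule: R1 ok, R2 fails, R3 ok, R4 ok, R5 ok.
Only rule 2 fails.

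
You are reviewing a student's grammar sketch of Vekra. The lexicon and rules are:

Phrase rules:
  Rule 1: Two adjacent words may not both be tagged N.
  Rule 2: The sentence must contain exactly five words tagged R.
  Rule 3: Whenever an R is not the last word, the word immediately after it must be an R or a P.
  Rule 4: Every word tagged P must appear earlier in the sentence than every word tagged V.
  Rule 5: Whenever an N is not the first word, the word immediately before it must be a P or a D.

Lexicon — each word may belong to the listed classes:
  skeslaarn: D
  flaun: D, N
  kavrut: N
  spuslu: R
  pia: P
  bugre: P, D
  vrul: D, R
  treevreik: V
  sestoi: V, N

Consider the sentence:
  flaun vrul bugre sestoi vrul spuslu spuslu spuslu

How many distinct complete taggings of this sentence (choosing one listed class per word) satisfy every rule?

Candidates per position — 1:flaun {D,N}; 2:vrul {D,R}; 3:bugre {P,D}; 4:sestoi {V,N}; 5:vrul {D,R}; 6:spuslu {R}; 7:spuslu {R}; 8:spuslu {R}.
There are 32 candidate sequences in total.
The sequences that satisfy every rule: D R P V R R R R; D R P N R R R R; N R P V R R R R; N R P N R R R R.
Count = 4.

4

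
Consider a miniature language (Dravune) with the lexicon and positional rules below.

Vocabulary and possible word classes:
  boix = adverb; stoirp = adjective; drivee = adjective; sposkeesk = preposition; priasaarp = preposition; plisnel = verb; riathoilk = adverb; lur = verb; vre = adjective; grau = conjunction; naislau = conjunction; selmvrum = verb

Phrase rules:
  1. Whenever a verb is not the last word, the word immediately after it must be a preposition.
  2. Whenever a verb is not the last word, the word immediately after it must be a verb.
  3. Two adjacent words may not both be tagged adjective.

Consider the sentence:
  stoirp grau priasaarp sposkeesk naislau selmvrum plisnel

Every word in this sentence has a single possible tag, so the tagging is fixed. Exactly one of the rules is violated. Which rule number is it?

Fixed tagging: adjective conjunction preposition preposition conjunction verb verb.
Applying the rules: R1 ✗, R2 ✓, R3 ✓.
Only rule 1 fails.

1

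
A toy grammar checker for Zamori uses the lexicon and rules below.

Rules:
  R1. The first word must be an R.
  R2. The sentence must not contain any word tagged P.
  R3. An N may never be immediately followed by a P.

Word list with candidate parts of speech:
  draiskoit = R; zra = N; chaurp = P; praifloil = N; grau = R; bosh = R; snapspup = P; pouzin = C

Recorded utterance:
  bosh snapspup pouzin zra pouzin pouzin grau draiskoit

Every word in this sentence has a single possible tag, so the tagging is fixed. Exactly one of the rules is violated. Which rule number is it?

Fixed tagging: R P C N C C R R.
Checking each rule: R1 ✓, R2 ✗, R3 ✓.
Only rule 2 fails.

2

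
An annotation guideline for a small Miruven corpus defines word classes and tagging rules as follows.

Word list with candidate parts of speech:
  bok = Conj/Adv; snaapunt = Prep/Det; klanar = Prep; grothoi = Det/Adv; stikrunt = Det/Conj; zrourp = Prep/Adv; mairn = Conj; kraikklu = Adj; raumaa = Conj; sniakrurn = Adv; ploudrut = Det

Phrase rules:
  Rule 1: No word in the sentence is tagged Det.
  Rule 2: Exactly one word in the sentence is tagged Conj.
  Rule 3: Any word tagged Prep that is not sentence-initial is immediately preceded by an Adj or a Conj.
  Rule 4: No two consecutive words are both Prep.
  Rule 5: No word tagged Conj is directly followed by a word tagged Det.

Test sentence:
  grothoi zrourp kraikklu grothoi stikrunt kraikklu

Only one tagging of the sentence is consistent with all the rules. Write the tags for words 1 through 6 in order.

Candidates per position — 1:grothoi {Det,Adv}; 2:zrourp {Prep,Adv}; 3:kraikklu {Adj}; 4:grothoi {Det,Adv}; 5:stikrunt {Det,Conj}; 6:kraikklu {Adj}.
Position 1: tagging it Det would leave rule 1 unsatisfiable, so it must be Adv.
Position 2: tagging it Prep would leave rule 3 unsatisfiable, so it must be Adv.
Position 4: tagging it Det would leave rule 1 unsatisfiable, so it must be Adv.
Position 5: tagging it Det would leave rule 1 unsatisfiable, so it must be Conj.
That leaves exactly one tagging: Adv Adv Adj Adv Conj Adj.
Check: rule 1 ok; rule 2 ok; rule 3 ok; rule 4 ok; rule 5 ok.

Adv Adv Adj Adv Conj Adj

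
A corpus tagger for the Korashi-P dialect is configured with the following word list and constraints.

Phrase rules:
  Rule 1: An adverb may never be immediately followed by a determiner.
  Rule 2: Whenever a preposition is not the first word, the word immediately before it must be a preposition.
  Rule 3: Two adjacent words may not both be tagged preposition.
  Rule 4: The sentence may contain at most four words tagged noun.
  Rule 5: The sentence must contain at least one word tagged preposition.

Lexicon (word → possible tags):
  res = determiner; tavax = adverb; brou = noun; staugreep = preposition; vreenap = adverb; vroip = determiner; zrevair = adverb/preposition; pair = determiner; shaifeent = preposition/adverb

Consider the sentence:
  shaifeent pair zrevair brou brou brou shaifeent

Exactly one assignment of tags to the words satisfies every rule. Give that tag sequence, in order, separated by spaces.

preposition determiner adverb noun noun noun adverb

Candidates per position — 1:shaifeent {preposition,adverb}; 2:pair {determiner}; 3:zrevair {adverb,preposition}; 4:brou {noun}; 5:brou {noun}; 6:brou {noun}; 7:shaifeent {preposition,adverb}.
If word 1 were adverb, no tagging could satisfy rule 1; so word 1 is preposition.
If word 3 were preposition, no tagging could satisfy rule 2; so word 3 is adverb.
If word 7 were preposition, no tagging could satisfy rule 2; so word 7 is adverb.
The only consistent sequence is: preposition determiner adverb noun noun noun adverb.
Verifying each rule — rule 1 satisfied; rule 2 satisfied; rule 3 satisfied; rule 4 satisfied; rule 5 satisfied.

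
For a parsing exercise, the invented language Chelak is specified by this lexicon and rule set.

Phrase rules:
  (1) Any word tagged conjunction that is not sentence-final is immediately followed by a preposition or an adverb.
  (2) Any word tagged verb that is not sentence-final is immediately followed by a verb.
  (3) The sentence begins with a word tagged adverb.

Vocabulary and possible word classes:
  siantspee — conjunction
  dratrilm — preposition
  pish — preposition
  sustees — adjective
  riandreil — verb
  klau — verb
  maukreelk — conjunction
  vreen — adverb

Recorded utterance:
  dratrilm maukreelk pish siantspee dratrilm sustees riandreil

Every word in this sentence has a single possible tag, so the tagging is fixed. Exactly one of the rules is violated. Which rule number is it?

3

Fixed tagging: preposition conjunction preposition conjunction preposition adjective verb.
Checking each rule: R1 holds, R2 holds, R3 violated.
Only rule 3 fails.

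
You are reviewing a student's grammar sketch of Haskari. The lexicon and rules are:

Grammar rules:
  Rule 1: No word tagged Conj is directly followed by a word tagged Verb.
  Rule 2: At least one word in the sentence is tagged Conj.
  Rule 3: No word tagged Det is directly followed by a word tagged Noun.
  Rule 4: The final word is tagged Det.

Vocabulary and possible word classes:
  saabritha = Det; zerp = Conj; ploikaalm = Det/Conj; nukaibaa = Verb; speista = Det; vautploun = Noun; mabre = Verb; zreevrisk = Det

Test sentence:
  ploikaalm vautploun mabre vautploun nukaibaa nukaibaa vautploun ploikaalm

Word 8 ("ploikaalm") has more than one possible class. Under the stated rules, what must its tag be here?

Det

Candidates per position — 1:ploikaalm {Det,Conj}; 2:vautploun {Noun}; 3:mabre {Verb}; 4:vautploun {Noun}; 5:nukaibaa {Verb}; 6:nukaibaa {Verb}; 7:vautploun {Noun}; 8:ploikaalm {Det,Conj}.
At position 1, choosing Det makes rule 3 impossible to satisfy; hence Conj.
At position 8, choosing Conj makes rule 4 impossible to satisfy; hence Det.
So the tagging must be: Conj Noun Verb Noun Verb Verb Noun Det.
Verifying each rule — rule 1 holds; rule 2 holds; rule 3 holds; rule 4 holds.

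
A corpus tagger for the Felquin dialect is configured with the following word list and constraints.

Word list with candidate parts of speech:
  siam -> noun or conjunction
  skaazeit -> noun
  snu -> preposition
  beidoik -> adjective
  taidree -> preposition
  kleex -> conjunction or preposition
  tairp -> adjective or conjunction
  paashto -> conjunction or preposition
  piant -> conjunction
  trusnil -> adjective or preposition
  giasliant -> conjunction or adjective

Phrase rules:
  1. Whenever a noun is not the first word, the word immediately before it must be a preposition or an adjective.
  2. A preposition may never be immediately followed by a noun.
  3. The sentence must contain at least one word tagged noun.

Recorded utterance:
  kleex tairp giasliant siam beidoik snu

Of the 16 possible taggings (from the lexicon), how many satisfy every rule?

Candidates per position — 1:kleex {conjunction,preposition}; 2:tairp {adjective,conjunction}; 3:giasliant {conjunction,adjective}; 4:siam {noun,conjunction}; 5:beidoik {adjective}; 6:snu {preposition}.
There are 16 candidate sequences in total.
The sequences that satisfy every rule: conjunction adjective adjective noun adjective preposition; conjunction conjunction adjective noun adjective preposition; preposition adjective adjective noun adjective preposition; preposition conjunction adjective noun adjective preposition.
Count = 4.

4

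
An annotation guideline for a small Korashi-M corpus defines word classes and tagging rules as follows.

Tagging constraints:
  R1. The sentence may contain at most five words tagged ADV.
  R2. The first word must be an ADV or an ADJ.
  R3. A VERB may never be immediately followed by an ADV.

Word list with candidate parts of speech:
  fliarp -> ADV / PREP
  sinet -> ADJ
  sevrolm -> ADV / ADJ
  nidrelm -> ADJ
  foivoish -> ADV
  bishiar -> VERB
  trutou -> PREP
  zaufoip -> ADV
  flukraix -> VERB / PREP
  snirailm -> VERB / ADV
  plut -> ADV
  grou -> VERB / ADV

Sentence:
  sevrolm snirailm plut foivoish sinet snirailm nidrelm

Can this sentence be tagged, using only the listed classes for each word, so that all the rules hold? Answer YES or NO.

YES

Candidates per position — 1:sevrolm {ADV,ADJ}; 2:snirailm {VERB,ADV}; 3:plut {ADV}; 4:foivoish {ADV}; 5:sinet {ADJ}; 6:snirailm {VERB,ADV}; 7:nidrelm {ADJ}.
One satisfying assignment: ADV ADV ADV ADV ADJ VERB ADJ.
Verifying each rule — rule 1 satisfied; rule 2 satisfied; rule 3 satisfied.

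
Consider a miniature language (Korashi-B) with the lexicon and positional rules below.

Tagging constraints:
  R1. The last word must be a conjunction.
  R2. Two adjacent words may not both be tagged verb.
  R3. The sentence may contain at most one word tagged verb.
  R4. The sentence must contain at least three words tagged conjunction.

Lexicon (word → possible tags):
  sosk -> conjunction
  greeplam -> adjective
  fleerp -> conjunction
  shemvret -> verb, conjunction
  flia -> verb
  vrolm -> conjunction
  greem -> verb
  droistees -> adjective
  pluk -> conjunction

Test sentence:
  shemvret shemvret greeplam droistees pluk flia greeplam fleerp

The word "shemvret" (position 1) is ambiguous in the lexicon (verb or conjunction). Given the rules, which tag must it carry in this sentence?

conjunction

Candidates per position — 1:shemvret {verb,conjunction}; 2:shemvret {verb,conjunction}; 3:greeplam {adjective}; 4:droistees {adjective}; 5:pluk {conjunction}; 6:flia {verb}; 7:greeplam {adjective}; 8:fleerp {conjunction}.
If word 1 were verb, no tagging could satisfy rule 3; so word 1 is conjunction.
If word 2 were verb, no tagging could satisfy rule 3; so word 2 is conjunction.
So the tagging must be: conjunction conjunction adjective adjective conjunction verb adjective conjunction.
Verifying each rule — rule 1 holds; rule 2 holds; rule 3 holds; rule 4 holds.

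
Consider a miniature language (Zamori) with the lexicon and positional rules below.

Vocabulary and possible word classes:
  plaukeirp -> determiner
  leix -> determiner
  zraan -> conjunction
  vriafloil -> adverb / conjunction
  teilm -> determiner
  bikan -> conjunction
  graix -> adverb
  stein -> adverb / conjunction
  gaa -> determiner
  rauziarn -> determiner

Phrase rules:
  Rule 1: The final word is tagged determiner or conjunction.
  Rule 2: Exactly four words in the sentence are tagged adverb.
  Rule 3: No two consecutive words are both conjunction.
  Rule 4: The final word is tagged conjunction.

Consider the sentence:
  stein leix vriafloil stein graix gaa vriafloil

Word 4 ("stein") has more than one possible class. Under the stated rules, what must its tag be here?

adverb

Candidates per position — 1:stein {adverb,conjunction}; 2:leix {determiner}; 3:vriafloil {adverb,conjunction}; 4:stein {adverb,conjunction}; 5:graix {adverb}; 6:gaa {determiner}; 7:vriafloil {adverb,conjunction}.
At position 7, choosing adverb makes rule 1 impossible to satisfy; hence conjunction.
At position 1, choosing conjunction makes rule 2 impossible to satisfy; hence adverb.
At position 3, choosing conjunction makes rule 2 impossible to satisfy; hence adverb.
At position 4, choosing conjunction makes rule 2 impossible to satisfy; hence adverb.
That leaves exactly one tagging: adverb determiner adverb adverb adverb determiner conjunction.
Verifying each rule — rule 1 holds; rule 2 holds; rule 3 holds; rule 4 holds.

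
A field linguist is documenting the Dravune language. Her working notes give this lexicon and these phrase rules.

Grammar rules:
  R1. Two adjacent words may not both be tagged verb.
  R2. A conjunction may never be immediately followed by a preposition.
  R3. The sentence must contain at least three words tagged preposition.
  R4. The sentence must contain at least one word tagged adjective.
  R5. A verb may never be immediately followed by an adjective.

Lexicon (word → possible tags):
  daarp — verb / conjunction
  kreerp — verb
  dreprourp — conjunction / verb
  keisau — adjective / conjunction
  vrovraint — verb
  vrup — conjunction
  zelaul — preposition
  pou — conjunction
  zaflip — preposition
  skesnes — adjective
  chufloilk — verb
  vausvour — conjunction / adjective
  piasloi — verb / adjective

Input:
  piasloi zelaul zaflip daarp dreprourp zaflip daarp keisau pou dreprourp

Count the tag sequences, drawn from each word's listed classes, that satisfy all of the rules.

Candidates per position — 1:piasloi {verb,adjective}; 2:zelaul {preposition}; 3:zaflip {preposition}; 4:daarp {verb,conjunction}; 5:dreprourp {conjunction,verb}; 6:zaflip {preposition}; 7:daarp {verb,conjunction}; 8:keisau {adjective,conjunction}; 9:pou {conjunction}; 10:dreprourp {conjunction,verb}.
There are 64 candidate sequences in total.
Checking each against the rules leaves 8 sequences.
Count = 8.

8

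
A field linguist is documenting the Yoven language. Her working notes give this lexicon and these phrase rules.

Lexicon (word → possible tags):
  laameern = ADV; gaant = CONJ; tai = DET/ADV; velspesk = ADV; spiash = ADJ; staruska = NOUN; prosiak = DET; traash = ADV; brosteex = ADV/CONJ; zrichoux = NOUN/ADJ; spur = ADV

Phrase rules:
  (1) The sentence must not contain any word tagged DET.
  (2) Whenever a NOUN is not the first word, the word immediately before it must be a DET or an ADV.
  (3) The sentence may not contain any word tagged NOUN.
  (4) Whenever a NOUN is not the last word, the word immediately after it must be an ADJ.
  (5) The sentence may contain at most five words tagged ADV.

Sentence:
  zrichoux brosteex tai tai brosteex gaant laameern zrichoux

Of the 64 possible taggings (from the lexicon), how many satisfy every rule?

Candidates per position — 1:zrichoux {NOUN,ADJ}; 2:brosteex {ADV,CONJ}; 3:tai {DET,ADV}; 4:tai {DET,ADV}; 5:brosteex {ADV,CONJ}; 6:gaant {CONJ}; 7:laameern {ADV}; 8:zrichoux {NOUN,ADJ}.
There are 64 candidate sequences in total.
The sequences that satisfy every rule: ADJ ADV ADV ADV ADV CONJ ADV ADJ; ADJ ADV ADV ADV CONJ CONJ ADV ADJ; ADJ CONJ ADV ADV ADV CONJ ADV ADJ; ADJ CONJ ADV ADV CONJ CONJ ADV ADJ.
Count = 4.

4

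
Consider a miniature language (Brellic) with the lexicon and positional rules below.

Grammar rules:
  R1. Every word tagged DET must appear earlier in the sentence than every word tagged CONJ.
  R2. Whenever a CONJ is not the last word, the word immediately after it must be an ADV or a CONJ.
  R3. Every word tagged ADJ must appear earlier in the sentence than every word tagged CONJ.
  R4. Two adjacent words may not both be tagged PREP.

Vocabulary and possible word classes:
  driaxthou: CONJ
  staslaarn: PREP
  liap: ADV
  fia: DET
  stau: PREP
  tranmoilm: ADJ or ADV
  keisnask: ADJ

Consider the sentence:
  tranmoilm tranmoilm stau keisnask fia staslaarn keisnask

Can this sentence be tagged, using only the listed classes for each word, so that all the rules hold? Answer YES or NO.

Candidates per position — 1:tranmoilm {ADJ,ADV}; 2:tranmoilm {ADJ,ADV}; 3:stau {PREP}; 4:keisnask {ADJ}; 5:fia {DET}; 6:staslaarn {PREP}; 7:keisnask {ADJ}.
One satisfying assignment: ADJ ADV PREP ADJ DET PREP ADJ.
Rule-by-rule: rule 1 ✓; rule 2 ✓; rule 3 ✓; rule 4 ✓.

YES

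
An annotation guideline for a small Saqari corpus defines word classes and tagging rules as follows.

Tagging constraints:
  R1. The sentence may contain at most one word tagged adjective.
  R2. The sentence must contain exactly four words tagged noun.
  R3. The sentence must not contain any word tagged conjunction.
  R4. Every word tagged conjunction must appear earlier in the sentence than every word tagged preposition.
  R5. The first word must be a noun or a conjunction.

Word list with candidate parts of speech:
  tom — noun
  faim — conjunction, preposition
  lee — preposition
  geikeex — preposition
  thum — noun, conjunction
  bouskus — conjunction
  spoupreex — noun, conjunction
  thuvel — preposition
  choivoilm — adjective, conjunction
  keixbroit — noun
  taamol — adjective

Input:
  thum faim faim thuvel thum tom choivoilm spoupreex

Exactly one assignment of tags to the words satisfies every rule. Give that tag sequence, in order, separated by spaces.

noun preposition preposition preposition noun noun adjective noun

Candidates per position — 1:thum {noun,conjunction}; 2:faim {conjunction,preposition}; 3:faim {conjunction,preposition}; 4:thuvel {preposition}; 5:thum {noun,conjunction}; 6:tom {noun}; 7:choivoilm {adjective,conjunction}; 8:spoupreex {noun,conjunction}.
Position 1: conjunction is ruled out by rule 2; that leaves noun.
Position 2: conjunction is ruled out by rule 3; that leaves preposition.
Position 3: conjunction is ruled out by rule 3; that leaves preposition.
Position 5: conjunction is ruled out by rule 2; that leaves noun.
Position 7: conjunction is ruled out by rule 3; that leaves adjective.
Position 8: conjunction is ruled out by rule 2; that leaves noun.
So the tagging must be: noun preposition preposition preposition noun noun adjective noun.
Checking: rule 1 ok; rule 2 ok; rule 3 ok; rule 4 ok; rule 5 ok.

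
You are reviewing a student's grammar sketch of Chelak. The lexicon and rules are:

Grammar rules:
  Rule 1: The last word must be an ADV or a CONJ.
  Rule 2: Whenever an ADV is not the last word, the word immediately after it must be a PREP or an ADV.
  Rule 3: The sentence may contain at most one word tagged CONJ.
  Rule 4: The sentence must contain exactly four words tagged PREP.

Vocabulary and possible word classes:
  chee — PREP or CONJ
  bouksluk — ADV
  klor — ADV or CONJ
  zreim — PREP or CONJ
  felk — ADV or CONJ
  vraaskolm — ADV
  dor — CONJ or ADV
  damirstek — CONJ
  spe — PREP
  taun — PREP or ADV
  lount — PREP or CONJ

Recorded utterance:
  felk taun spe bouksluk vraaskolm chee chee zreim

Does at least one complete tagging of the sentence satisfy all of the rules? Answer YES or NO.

YES

Candidates per position — 1:felk {ADV,CONJ}; 2:taun {PREP,ADV}; 3:spe {PREP}; 4:bouksluk {ADV}; 5:vraaskolm {ADV}; 6:chee {PREP,CONJ}; 7:chee {PREP,CONJ}; 8:zreim {PREP,CONJ}.
One satisfying assignment: ADV PREP PREP ADV ADV PREP PREP CONJ.
Verifying each rule — rule 1 ok; rule 2 ok; rule 3 ok; rule 4 ok.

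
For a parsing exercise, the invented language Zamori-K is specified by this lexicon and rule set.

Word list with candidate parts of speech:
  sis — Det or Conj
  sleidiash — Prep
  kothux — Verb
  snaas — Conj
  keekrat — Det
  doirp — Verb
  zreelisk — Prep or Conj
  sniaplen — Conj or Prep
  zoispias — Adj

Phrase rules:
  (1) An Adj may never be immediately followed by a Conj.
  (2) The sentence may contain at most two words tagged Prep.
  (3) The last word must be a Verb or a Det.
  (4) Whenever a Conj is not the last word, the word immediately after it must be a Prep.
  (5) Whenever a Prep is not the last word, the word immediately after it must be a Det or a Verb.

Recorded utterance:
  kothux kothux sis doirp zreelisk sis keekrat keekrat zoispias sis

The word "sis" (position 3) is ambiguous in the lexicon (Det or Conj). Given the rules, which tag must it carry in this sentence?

Det

Candidates per position — 1:kothux {Verb}; 2:kothux {Verb}; 3:sis {Det,Conj}; 4:doirp {Verb}; 5:zreelisk {Prep,Conj}; 6:sis {Det,Conj}; 7:keekrat {Det}; 8:keekrat {Det}; 9:zoispias {Adj}; 10:sis {Det,Conj}.
Position 3: Conj is ruled out by rule 4; that leaves Det.
Position 5: Conj is ruled out by rule 4; that leaves Prep.
Position 6: Conj is ruled out by rule 4; that leaves Det.
Position 10: Conj is ruled out by rule 1; that leaves Det.
The unique satisfying tagging is: Verb Verb Det Verb Prep Det Det Det Adj Det.
Rule-by-rule: rule 1 satisfied; rule 2 satisfied; rule 3 satisfied; rule 4 satisfied; rule 5 satisfied.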